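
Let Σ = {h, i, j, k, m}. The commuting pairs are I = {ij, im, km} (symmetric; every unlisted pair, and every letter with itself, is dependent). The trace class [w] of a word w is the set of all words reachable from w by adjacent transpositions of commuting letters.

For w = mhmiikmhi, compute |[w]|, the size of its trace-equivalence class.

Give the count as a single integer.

#0=m has no predecessor
#1=h depends on [0:m]
#2=m depends on [1:h]
#3=i depends on [1:h]
#4=i depends on [3:i]
#5=k depends on [4:i]
#6=m depends on [2:m]
#7=h depends on [5:k, 6:m]
#8=i depends on [7:h]
sources: [0:m]
N(rest) = Σ N(rest − s) over sources s of rest; N(one piece) = 1:
  size 1 → [8]=1
  size 2 → [7,8]=1
  size 3 → [5,7,8]=1  [6,7,8]=1
  size 4 → [2,6,7,8]=1  [4,5,7,8]=1  [5,6,7,8]=2
  size 5 → [2,5,6,7,8]=3  [3,4,5,7,8]=1  [4,5,6,7,8]=3
  size 6 → [2,4,5,6,7,8]=6  [3,4,5,6,7,8]=4
  size 7 → [2,3,4,5,6,7,8]=10
  first=0(m) contributes 10

10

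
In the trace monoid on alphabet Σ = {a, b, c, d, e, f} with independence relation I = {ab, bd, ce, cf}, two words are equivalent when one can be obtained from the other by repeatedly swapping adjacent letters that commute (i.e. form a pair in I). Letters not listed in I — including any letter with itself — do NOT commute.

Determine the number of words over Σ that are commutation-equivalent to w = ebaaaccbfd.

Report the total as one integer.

4

drop 0:e onto floor
drop 1:b onto {0:e}
drop 2:a onto {0:e}
drop 3:a onto {2:a}
drop 4:a onto {3:a}
drop 5:c onto {1:b, 4:a}
drop 6:c onto {5:c}
drop 7:b onto {6:c}
drop 8:f onto {7:b}
drop 9:d onto {8:f}
ground layer = {0:e}
drop-orders for the pieces not yet dropped (sum over which currently-grounded one goes next):
  1 to go: {9} 1
  2 to go: {8,9} 1
  3 to go: {7,8,9} 1
  4 to go: {6,7,8,9} 1
  5 to go: {5,6,7,8,9} 1
  6 to go: {1,5,6,7,8,9} 1  {4,5,6,7,8,9} 1
  7 to go: {1,4,5,6,7,8,9} 2  {3,4,5,6,7,8,9} 1
  8 to go: {1,3,4,5,6,7,8,9} 3  {2,3,4,5,6,7,8,9} 1
  if 0:e drops first: 4 orders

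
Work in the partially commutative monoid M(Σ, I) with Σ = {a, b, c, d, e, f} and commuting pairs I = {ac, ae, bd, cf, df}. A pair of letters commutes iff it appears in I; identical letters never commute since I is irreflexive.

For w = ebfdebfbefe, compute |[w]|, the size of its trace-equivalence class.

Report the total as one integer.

3

#0=e has no predecessor
#1=b depends on [0:e]
#2=f depends on [1:b]
#3=d depends on [0:e]
#4=e depends on [2:f, 3:d]
#5=b depends on [4:e]
#6=f depends on [5:b]
#7=b depends on [6:f]
#8=e depends on [7:b]
#9=f depends on [8:e]
#10=e depends on [9:f]
sources: [0:e]
N(rest) = Σ N(rest − s) over sources s of rest; N(one piece) = 1:
  size 1 → [10]=1
  size 2 → [9,10]=1
  size 3 → [8,9,10]=1
  size 4 → [7,8,9,10]=1
  size 5 → [6,7,8,9,10]=1
  size 6 → [5,6,7,8,9,10]=1
  size 7 → [4,5,6,7,8,9,10]=1
  size 8 → [2,4,5,6,7,8,9,10]=1  [3,4,5,6,7,8,9,10]=1
  size 9 → [1,2,4,5,6,7,8,9,10]=1  [2,3,4,5,6,7,8,9,10]=2
  first=0(e) contributes 3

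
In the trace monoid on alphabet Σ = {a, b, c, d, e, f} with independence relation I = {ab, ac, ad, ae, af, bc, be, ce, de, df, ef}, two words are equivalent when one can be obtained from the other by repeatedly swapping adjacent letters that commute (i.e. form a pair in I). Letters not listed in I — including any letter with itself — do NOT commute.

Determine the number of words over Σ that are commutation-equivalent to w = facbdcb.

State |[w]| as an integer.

28

drop 0:f onto floor
drop 1:a onto floor
drop 2:c onto {0:f}
drop 3:b onto {0:f}
drop 4:d onto {2:c, 3:b}
drop 5:c onto {4:d}
drop 6:b onto {4:d}
ground layer = {0:f, 1:a}
drop-orders for the pieces not yet dropped (sum over which currently-grounded one goes next):
  1 to go: {1} 1  {5} 1  {6} 1
  2 to go: {1,5} 2  {1,6} 2  {5,6} 2
  3 to go: {1,5,6} 6  {4,5,6} 2
  4 to go: {1,4,5,6} 8  {2,4,5,6} 2  {3,4,5,6} 2
  5 to go: {1,2,4,5,6} 10  {1,3,4,5,6} 10  {2,3,4,5,6} 4
  if 0:f drops first: 24 orders
  if 1:a drops first: 4 orders
heap linearizations: 28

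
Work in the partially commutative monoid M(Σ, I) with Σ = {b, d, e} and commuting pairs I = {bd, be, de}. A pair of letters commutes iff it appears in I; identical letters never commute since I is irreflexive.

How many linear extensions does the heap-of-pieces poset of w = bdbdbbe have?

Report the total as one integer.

105

0(b) covers ∅
1(d) covers ∅
2(b) covers 0:b
3(d) covers 1:d
4(b) covers 2:b
5(b) covers 4:b
6(e) covers ∅
floor of heap: 0:b, 1:d, 6:e
completions by unplaced set U, small U first (add the entries for U minus each lowest piece of U):
  |U|=1: {3}:1  {5}:1  {6}:1
  |U|=2: {1,3}:1  {3,5}:2  {3,6}:2  {4,5}:1  {5,6}:2
  |U|=3: {1,3,5}:3  {1,3,6}:3  {2,4,5}:1  {3,4,5}:3  {3,5,6}:6  {4,5,6}:3
  |U|=4: {0,2,4,5}:1  {1,3,4,5}:6  {1,3,5,6}:12  {2,3,4,5}:4  {2,4,5,6}:4  {3,4,5,6}:12
  |U|=5: {0,2,3,4,5}:5  {0,2,4,5,6}:5  {1,2,3,4,5}:10  {1,3,4,5,6}:30  {2,3,4,5,6}:20
  start at 0(b): 60
  start at 1(d): 30
  start at 6(e): 15
sum over floor = 105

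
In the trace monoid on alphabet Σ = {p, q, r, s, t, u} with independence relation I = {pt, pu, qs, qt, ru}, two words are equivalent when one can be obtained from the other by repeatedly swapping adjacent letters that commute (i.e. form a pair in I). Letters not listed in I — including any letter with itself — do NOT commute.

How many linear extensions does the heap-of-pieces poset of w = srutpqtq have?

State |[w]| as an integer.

26

#0=s has no predecessor
#1=r depends on [0:s]
#2=u depends on [0:s]
#3=t depends on [1:r, 2:u]
#4=p depends on [1:r]
#5=q depends on [2:u, 4:p]
#6=t depends on [3:t]
#7=q depends on [5:q]
sources: [0:s]
N(rest) = Σ N(rest − s) over sources s of rest; N(one piece) = 1:
  size 1 → [6]=1  [7]=1
  size 2 → [3,6]=1  [5,7]=1  [6,7]=2
  size 3 → [3,6,7]=3  [4,5,7]=1  [5,6,7]=3
  size 4 → [3,5,6,7]=6  [4,5,6,7]=4
  size 5 → [2,3,5,6,7]=6  [3,4,5,6,7]=10
  size 6 → [1,3,4,5,6,7]=10  [2,3,4,5,6,7]=16
  first=0(s) contributes 26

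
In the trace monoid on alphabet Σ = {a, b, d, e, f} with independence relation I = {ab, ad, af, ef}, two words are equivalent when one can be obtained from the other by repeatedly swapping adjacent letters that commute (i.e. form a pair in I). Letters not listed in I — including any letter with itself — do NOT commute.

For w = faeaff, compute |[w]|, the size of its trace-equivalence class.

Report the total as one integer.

20

0(f) covers ∅
1(a) covers ∅
2(e) covers 1:a
3(a) covers 2:e
4(f) covers 0:f
5(f) covers 4:f
floor of heap: 0:f, 1:a
completions by unplaced set U, small U first (add the entries for U minus each lowest piece of U):
  |U|=1: {3}:1  {5}:1
  |U|=2: {2,3}:1  {3,5}:2  {4,5}:1
  |U|=3: {0,4,5}:1  {1,2,3}:1  {2,3,5}:3  {3,4,5}:3
  |U|=4: {0,3,4,5}:4  {1,2,3,5}:4  {2,3,4,5}:6
  start at 0(f): 10
  start at 1(a): 10
sum over floor = 20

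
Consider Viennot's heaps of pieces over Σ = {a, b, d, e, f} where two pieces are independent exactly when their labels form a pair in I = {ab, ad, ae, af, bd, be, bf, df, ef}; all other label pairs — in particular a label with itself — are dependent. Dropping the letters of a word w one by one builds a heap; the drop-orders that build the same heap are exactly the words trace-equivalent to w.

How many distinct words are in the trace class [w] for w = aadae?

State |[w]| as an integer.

10

0(a) covers ∅
1(a) covers 0:a
2(d) covers ∅
3(a) covers 1:a
4(e) covers 2:d
floor of heap: 0:a, 2:d
completions by unplaced set U, small U first (add the entries for U minus each lowest piece of U):
  |U|=1: {3}:1  {4}:1
  |U|=2: {1,3}:1  {2,4}:1  {3,4}:2
  |U|=3: {0,1,3}:1  {1,3,4}:3  {2,3,4}:3
  start at 0(a): 6
  start at 2(d): 4
sum over floor = 10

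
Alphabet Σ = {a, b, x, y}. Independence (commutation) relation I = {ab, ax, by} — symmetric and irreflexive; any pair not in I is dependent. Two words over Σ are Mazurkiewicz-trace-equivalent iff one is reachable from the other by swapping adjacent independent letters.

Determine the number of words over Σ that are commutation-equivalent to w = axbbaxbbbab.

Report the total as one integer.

#0=a has no predecessor
#1=x has no predecessor
#2=b depends on [1:x]
#3=b depends on [2:b]
#4=a depends on [0:a]
#5=x depends on [3:b]
#6=b depends on [5:x]
#7=b depends on [6:b]
#8=b depends on [7:b]
#9=a depends on [4:a]
#10=b depends on [8:b]
sources: [0:a, 1:x]
N(rest) = Σ N(rest − s) over sources s of rest; N(one piece) = 1:
  size 1 → [9]=1  [10]=1
  size 2 → [4,9]=1  [8,10]=1  [9,10]=2
  size 3 → [0,4,9]=1  [4,9,10]=3  [7,8,10]=1  [8,9,10]=3
  size 4 → [0,4,9,10]=4  [4,8,9,10]=6  [6,7,8,10]=1  [7,8,9,10]=4
  size 5 → [0,4,8,9,10]=10  [4,7,8,9,10]=10  [5,6,7,8,10]=1  [6,7,8,9,10]=5
  size 6 → [0,4,7,8,9,10]=20  [3,5,6,7,8,10]=1  [4,6,7,8,9,10]=15  [5,6,7,8,9,10]=6
  size 7 → [0,4,6,7,8,9,10]=35  [2,3,5,6,7,8,10]=1  [3,5,6,7,8,9,10]=7  [4,5,6,7,8,9,10]=21
  size 8 → [0,4,5,6,7,8,9,10]=56  [1,2,3,5,6,7,8,10]=1  [2,3,5,6,7,8,9,10]=8  [3,4,5,6,7,8,9,10]=28
  size 9 → [0,3,4,5,6,7,8,9,10]=84  [1,2,3,5,6,7,8,9,10]=9  [2,3,4,5,6,7,8,9,10]=36
  first=0(a) contributes 45
  first=1(x) contributes 120
|[w]| = 165

165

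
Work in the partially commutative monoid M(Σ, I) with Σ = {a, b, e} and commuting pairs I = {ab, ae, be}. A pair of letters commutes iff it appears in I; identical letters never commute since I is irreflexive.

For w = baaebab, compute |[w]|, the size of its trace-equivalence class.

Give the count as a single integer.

140

#0=b has no predecessor
#1=a has no predecessor
#2=a depends on [1:a]
#3=e has no predecessor
#4=b depends on [0:b]
#5=a depends on [2:a]
#6=b depends on [4:b]
sources: [0:b, 1:a, 3:e]
N(rest) = Σ N(rest − s) over sources s of rest; N(one piece) = 1:
  size 1 → [3]=1  [5]=1  [6]=1
  size 2 → [2,5]=1  [3,5]=2  [3,6]=2  [4,6]=1  [5,6]=2
  size 3 → [0,4,6]=1  [1,2,5]=1  [2,3,5]=3  [2,5,6]=3  [3,4,6]=3  [3,5,6]=6  [4,5,6]=3
  size 4 → [0,3,4,6]=4  [0,4,5,6]=4  [1,2,3,5]=4  [1,2,5,6]=4  [2,3,5,6]=12  [2,4,5,6]=6  [3,4,5,6]=12
  size 5 → [0,2,4,5,6]=10  [0,3,4,5,6]=20  [1,2,3,5,6]=20  [1,2,4,5,6]=10  [2,3,4,5,6]=30
  first=0(b) contributes 60
  first=1(a) contributes 60
  first=3(e) contributes 20
|[w]| = 140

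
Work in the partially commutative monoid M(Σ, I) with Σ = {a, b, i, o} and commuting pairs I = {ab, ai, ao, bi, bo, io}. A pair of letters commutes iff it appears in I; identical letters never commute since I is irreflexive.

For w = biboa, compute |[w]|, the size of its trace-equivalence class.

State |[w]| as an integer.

60

drop 0:b onto floor
drop 1:i onto floor
drop 2:b onto {0:b}
drop 3:o onto floor
drop 4:a onto floor
ground layer = {0:b, 1:i, 3:o, 4:a}
drop-orders for the pieces not yet dropped (sum over which currently-grounded one goes next):
  1 to go: {1} 1  {2} 1  {3} 1  {4} 1
  2 to go: {0,2} 1  {1,2} 2  {1,3} 2  {1,4} 2  {2,3} 2  {2,4} 2  {3,4} 2
  3 to go: {0,1,2} 3  {0,2,3} 3  {0,2,4} 3  {1,2,3} 6  {1,2,4} 6  {1,3,4} 6  {2,3,4} 6
  if 0:b drops first: 24 orders
  if 1:i drops first: 12 orders
  if 3:o drops first: 12 orders
  if 4:a drops first: 12 orders
heap linearizations: 60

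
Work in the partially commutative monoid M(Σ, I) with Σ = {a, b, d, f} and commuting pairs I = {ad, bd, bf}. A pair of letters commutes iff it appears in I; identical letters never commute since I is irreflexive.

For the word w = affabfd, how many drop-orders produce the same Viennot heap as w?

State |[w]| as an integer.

piece 0:a — minimal
piece 1:f rests on {0:a}
piece 2:f rests on {1:f}
piece 3:a rests on {2:f}
piece 4:b rests on {3:a}
piece 5:f rests on {3:a}
piece 6:d rests on {5:f}
minimal pieces: {0:a}
ways to finish when only these pieces remain (= sum over removing one remaining piece with nothing left below it):
  1 left: {4}→1  {6}→1
  2 left: {4,6}→2  {5,6}→1
  3 left: {4,5,6}→3
  4 left: {3,4,5,6}→3
  5 left: {2,3,4,5,6}→3
  placing 0:a first → 3 extensions

3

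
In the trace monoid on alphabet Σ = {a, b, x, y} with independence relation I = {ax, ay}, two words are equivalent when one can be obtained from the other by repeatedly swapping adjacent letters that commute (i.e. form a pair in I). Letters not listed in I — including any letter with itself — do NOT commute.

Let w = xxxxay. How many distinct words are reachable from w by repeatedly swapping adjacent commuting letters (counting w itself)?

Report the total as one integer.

6

#0=x has no predecessor
#1=x depends on [0:x]
#2=x depends on [1:x]
#3=x depends on [2:x]
#4=a has no predecessor
#5=y depends on [3:x]
sources: [0:x, 4:a]
N(rest) = Σ N(rest − s) over sources s of rest; N(one piece) = 1:
  size 1 → [4]=1  [5]=1
  size 2 → [3,5]=1  [4,5]=2
  size 3 → [2,3,5]=1  [3,4,5]=3
  size 4 → [1,2,3,5]=1  [2,3,4,5]=4
  first=0(x) contributes 5
  first=4(a) contributes 1
|[w]| = 6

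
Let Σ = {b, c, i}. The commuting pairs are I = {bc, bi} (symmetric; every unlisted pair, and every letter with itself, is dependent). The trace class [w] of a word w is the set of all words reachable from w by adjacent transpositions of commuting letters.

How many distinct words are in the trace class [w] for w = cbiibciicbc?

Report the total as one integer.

piece 0:c — minimal
piece 1:b — minimal
piece 2:i rests on {0:c}
piece 3:i rests on {2:i}
piece 4:b rests on {1:b}
piece 5:c rests on {3:i}
piece 6:i rests on {5:c}
piece 7:i rests on {6:i}
piece 8:c rests on {7:i}
piece 9:b rests on {4:b}
piece 10:c rests on {8:c}
minimal pieces: {0:c, 1:b}
ways to finish when only these pieces remain (= sum over removing one remaining piece with nothing left below it):
  1 left: {9}→1  {10}→1
  2 left: {4,9}→1  {8,10}→1  {9,10}→2
  3 left: {1,4,9}→1  {4,9,10}→3  {7,8,10}→1  {8,9,10}→3
  4 left: {1,4,9,10}→4  {4,8,9,10}→6  {6,7,8,10}→1  {7,8,9,10}→4
  5 left: {1,4,8,9,10}→10  {4,7,8,9,10}→10  {5,6,7,8,10}→1  {6,7,8,9,10}→5
  6 left: {1,4,7,8,9,10}→20  {3,5,6,7,8,10}→1  {4,6,7,8,9,10}→15  {5,6,7,8,9,10}→6
  7 left: {1,4,6,7,8,9,10}→35  {2,3,5,6,7,8,10}→1  {3,5,6,7,8,9,10}→7  {4,5,6,7,8,9,10}→21
  8 left: {0,2,3,5,6,7,8,10}→1  {1,4,5,6,7,8,9,10}→56  {2,3,5,6,7,8,9,10}→8  {3,4,5,6,7,8,9,10}→28
  9 left: {0,2,3,5,6,7,8,9,10}→9  {1,3,4,5,6,7,8,9,10}→84  {2,3,4,5,6,7,8,9,10}→36
  placing 0:c first → 120 extensions
  placing 1:b first → 45 extensions
total linear extensions = 165

165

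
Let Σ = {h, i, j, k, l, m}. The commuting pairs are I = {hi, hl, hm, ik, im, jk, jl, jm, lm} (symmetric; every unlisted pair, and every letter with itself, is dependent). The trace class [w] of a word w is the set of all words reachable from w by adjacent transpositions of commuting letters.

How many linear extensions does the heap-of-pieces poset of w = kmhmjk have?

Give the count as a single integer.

9

0(k) covers ∅
1(m) covers 0:k
2(h) covers 0:k
3(m) covers 1:m
4(j) covers 2:h
5(k) covers 2:h, 3:m
floor of heap: 0:k
completions by unplaced set U, small U first (add the entries for U minus each lowest piece of U):
  |U|=1: {4}:1  {5}:1
  |U|=2: {3,5}:1  {4,5}:2
  |U|=3: {1,3,5}:1  {2,4,5}:2  {3,4,5}:3
  |U|=4: {1,3,4,5}:4  {2,3,4,5}:5
  start at 0(k): 9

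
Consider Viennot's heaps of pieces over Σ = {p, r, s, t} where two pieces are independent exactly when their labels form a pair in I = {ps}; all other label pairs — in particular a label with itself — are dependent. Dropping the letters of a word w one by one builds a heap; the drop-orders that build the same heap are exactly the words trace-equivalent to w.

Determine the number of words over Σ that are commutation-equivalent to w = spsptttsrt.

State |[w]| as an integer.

#0=s has no predecessor
#1=p has no predecessor
#2=s depends on [0:s]
#3=p depends on [1:p]
#4=t depends on [2:s, 3:p]
#5=t depends on [4:t]
#6=t depends on [5:t]
#7=s depends on [6:t]
#8=r depends on [7:s]
#9=t depends on [8:r]
sources: [0:s, 1:p]
N(rest) = Σ N(rest − s) over sources s of rest; N(one piece) = 1:
  size 1 → [9]=1
  size 2 → [8,9]=1
  size 3 → [7,8,9]=1
  size 4 → [6,7,8,9]=1
  size 5 → [5,6,7,8,9]=1
  size 6 → [4,5,6,7,8,9]=1
  size 7 → [2,4,5,6,7,8,9]=1  [3,4,5,6,7,8,9]=1
  size 8 → [0,2,4,5,6,7,8,9]=1  [1,3,4,5,6,7,8,9]=1  [2,3,4,5,6,7,8,9]=2
  first=0(s) contributes 3
  first=1(p) contributes 3
|[w]| = 6

6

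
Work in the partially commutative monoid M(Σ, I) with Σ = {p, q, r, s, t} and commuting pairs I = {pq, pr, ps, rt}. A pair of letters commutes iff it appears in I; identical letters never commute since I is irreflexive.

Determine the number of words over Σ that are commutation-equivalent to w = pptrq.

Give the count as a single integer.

4

#0=p has no predecessor
#1=p depends on [0:p]
#2=t depends on [1:p]
#3=r has no predecessor
#4=q depends on [2:t, 3:r]
sources: [0:p, 3:r]
N(rest) = Σ N(rest − s) over sources s of rest; N(one piece) = 1:
  size 1 → [4]=1
  size 2 → [2,4]=1  [3,4]=1
  size 3 → [1,2,4]=1  [2,3,4]=2
  first=0(p) contributes 3
  first=3(r) contributes 1
|[w]| = 4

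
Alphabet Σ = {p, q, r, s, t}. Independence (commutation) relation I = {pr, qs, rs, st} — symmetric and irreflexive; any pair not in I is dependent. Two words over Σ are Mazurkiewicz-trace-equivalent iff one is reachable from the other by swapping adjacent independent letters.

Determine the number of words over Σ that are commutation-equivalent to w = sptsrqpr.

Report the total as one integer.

#0=s has no predecessor
#1=p depends on [0:s]
#2=t depends on [1:p]
#3=s depends on [1:p]
#4=r depends on [2:t]
#5=q depends on [4:r]
#6=p depends on [3:s, 5:q]
#7=r depends on [5:q]
sources: [0:s]
N(rest) = Σ N(rest − s) over sources s of rest; N(one piece) = 1:
  size 1 → [6]=1  [7]=1
  size 2 → [3,6]=1  [6,7]=2
  size 3 → [3,6,7]=3  [5,6,7]=2
  size 4 → [3,5,6,7]=5  [4,5,6,7]=2
  size 5 → [2,4,5,6,7]=2  [3,4,5,6,7]=7
  size 6 → [2,3,4,5,6,7]=9
  first=0(s) contributes 9

9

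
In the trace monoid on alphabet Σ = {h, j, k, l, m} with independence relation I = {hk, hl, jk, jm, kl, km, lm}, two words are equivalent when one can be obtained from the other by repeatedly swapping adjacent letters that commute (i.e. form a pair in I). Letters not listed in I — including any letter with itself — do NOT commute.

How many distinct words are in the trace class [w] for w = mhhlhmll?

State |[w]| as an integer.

drop 0:m onto floor
drop 1:h onto {0:m}
drop 2:h onto {1:h}
drop 3:l onto floor
drop 4:h onto {2:h}
drop 5:m onto {4:h}
drop 6:l onto {3:l}
drop 7:l onto {6:l}
ground layer = {0:m, 3:l}
drop-orders for the pieces not yet dropped (sum over which currently-grounded one goes next):
  1 to go: {5} 1  {7} 1
  2 to go: {4,5} 1  {5,7} 2  {6,7} 1
  3 to go: {2,4,5} 1  {3,6,7} 1  {4,5,7} 3  {5,6,7} 3
  4 to go: {1,2,4,5} 1  {2,4,5,7} 4  {3,5,6,7} 4  {4,5,6,7} 6
  5 to go: {0,1,2,4,5} 1  {1,2,4,5,7} 5  {2,4,5,6,7} 10  {3,4,5,6,7} 10
  6 to go: {0,1,2,4,5,7} 6  {1,2,4,5,6,7} 15  {2,3,4,5,6,7} 20
  if 0:m drops first: 35 orders
  if 3:l drops first: 21 orders
heap linearizations: 56

56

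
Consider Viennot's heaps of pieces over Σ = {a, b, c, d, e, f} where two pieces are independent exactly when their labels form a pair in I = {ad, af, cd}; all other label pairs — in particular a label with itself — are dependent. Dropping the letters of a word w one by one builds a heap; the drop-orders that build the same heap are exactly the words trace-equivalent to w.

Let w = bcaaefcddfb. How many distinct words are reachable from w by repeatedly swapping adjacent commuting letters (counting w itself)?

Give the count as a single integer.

3

0(b) covers ∅
1(c) covers 0:b
2(a) covers 1:c
3(a) covers 2:a
4(e) covers 3:a
5(f) covers 4:e
6(c) covers 5:f
7(d) covers 5:f
8(d) covers 7:d
9(f) covers 6:c, 8:d
10(b) covers 9:f
floor of heap: 0:b
completions by unplaced set U, small U first (add the entries for U minus each lowest piece of U):
  |U|=1: {10}:1
  |U|=2: {9,10}:1
  |U|=3: {6,9,10}:1  {8,9,10}:1
  |U|=4: {6,8,9,10}:2  {7,8,9,10}:1
  |U|=5: {6,7,8,9,10}:3
  |U|=6: {5,6,7,8,9,10}:3
  |U|=7: {4,5,6,7,8,9,10}:3
  |U|=8: {3,4,5,6,7,8,9,10}:3
  |U|=9: {2,3,4,5,6,7,8,9,10}:3
  start at 0(b): 3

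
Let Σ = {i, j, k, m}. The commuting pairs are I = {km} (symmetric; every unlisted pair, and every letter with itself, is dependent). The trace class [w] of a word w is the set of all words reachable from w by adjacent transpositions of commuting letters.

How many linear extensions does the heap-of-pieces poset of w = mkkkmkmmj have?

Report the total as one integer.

70

0(m) covers ∅
1(k) covers ∅
2(k) covers 1:k
3(k) covers 2:k
4(m) covers 0:m
5(k) covers 3:k
6(m) covers 4:m
7(m) covers 6:m
8(j) covers 5:k, 7:m
floor of heap: 0:m, 1:k
completions by unplaced set U, small U first (add the entries for U minus each lowest piece of U):
  |U|=1: {8}:1
  |U|=2: {5,8}:1  {7,8}:1
  |U|=3: {3,5,8}:1  {5,7,8}:2  {6,7,8}:1
  |U|=4: {2,3,5,8}:1  {3,5,7,8}:3  {4,6,7,8}:1  {5,6,7,8}:3
  |U|=5: {0,4,6,7,8}:1  {1,2,3,5,8}:1  {2,3,5,7,8}:4  {3,5,6,7,8}:6  {4,5,6,7,8}:4
  |U|=6: {0,4,5,6,7,8}:5  {1,2,3,5,7,8}:5  {2,3,5,6,7,8}:10  {3,4,5,6,7,8}:10
  |U|=7: {0,3,4,5,6,7,8}:15  {1,2,3,5,6,7,8}:15  {2,3,4,5,6,7,8}:20
  start at 0(m): 35
  start at 1(k): 35
sum over floor = 70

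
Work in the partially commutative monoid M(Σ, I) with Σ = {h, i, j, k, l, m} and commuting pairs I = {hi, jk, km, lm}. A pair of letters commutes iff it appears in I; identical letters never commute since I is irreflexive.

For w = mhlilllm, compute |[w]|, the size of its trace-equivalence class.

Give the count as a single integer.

4

drop 0:m onto floor
drop 1:h onto {0:m}
drop 2:l onto {1:h}
drop 3:i onto {2:l}
drop 4:l onto {3:i}
drop 5:l onto {4:l}
drop 6:l onto {5:l}
drop 7:m onto {3:i}
ground layer = {0:m}
drop-orders for the pieces not yet dropped (sum over which currently-grounded one goes next):
  1 to go: {6} 1  {7} 1
  2 to go: {5,6} 1  {6,7} 2
  3 to go: {4,5,6} 1  {5,6,7} 3
  4 to go: {4,5,6,7} 4
  5 to go: {3,4,5,6,7} 4
  6 to go: {2,3,4,5,6,7} 4
  if 0:m drops first: 4 orders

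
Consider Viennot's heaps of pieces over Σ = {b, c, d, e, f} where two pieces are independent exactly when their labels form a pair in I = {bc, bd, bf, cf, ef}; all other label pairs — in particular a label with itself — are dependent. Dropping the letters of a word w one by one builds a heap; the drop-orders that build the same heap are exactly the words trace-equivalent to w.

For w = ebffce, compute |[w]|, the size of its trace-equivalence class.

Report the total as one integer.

30

drop 0:e onto floor
drop 1:b onto {0:e}
drop 2:f onto floor
drop 3:f onto {2:f}
drop 4:c onto {0:e}
drop 5:e onto {1:b, 4:c}
ground layer = {0:e, 2:f}
drop-orders for the pieces not yet dropped (sum over which currently-grounded one goes next):
  1 to go: {3} 1  {5} 1
  2 to go: {1,5} 1  {2,3} 1  {3,5} 2  {4,5} 1
  3 to go: {1,3,5} 3  {1,4,5} 2  {2,3,5} 3  {3,4,5} 3
  4 to go: {0,1,4,5} 2  {1,2,3,5} 6  {1,3,4,5} 8  {2,3,4,5} 6
  if 0:e drops first: 20 orders
  if 2:f drops first: 10 orders
heap linearizations: 30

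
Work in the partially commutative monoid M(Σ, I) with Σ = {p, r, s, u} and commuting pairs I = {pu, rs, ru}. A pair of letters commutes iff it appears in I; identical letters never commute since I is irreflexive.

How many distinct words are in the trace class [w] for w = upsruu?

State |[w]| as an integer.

piece 0:u — minimal
piece 1:p — minimal
piece 2:s rests on {0:u, 1:p}
piece 3:r rests on {1:p}
piece 4:u rests on {2:s}
piece 5:u rests on {4:u}
minimal pieces: {0:u, 1:p}
ways to finish when only these pieces remain (= sum over removing one remaining piece with nothing left below it):
  1 left: {3}→1  {5}→1
  2 left: {3,5}→2  {4,5}→1
  3 left: {2,4,5}→1  {3,4,5}→3
  4 left: {0,2,4,5}→1  {2,3,4,5}→4
  placing 0:u first → 4 extensions
  placing 1:p first → 5 extensions
total linear extensions = 9

9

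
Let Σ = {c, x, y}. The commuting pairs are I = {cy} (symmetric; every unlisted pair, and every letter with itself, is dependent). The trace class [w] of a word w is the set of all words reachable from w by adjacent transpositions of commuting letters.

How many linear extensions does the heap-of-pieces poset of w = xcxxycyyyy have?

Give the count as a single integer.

6

drop 0:x onto floor
drop 1:c onto {0:x}
drop 2:x onto {1:c}
drop 3:x onto {2:x}
drop 4:y onto {3:x}
drop 5:c onto {3:x}
drop 6:y onto {4:y}
drop 7:y onto {6:y}
drop 8:y onto {7:y}
drop 9:y onto {8:y}
ground layer = {0:x}
drop-orders for the pieces not yet dropped (sum over which currently-grounded one goes next):
  1 to go: {5} 1  {9} 1
  2 to go: {5,9} 2  {8,9} 1
  3 to go: {5,8,9} 3  {7,8,9} 1
  4 to go: {5,7,8,9} 4  {6,7,8,9} 1
  5 to go: {4,6,7,8,9} 1  {5,6,7,8,9} 5
  6 to go: {4,5,6,7,8,9} 6
  7 to go: {3,4,5,6,7,8,9} 6
  8 to go: {2,3,4,5,6,7,8,9} 6
  if 0:x drops first: 6 orders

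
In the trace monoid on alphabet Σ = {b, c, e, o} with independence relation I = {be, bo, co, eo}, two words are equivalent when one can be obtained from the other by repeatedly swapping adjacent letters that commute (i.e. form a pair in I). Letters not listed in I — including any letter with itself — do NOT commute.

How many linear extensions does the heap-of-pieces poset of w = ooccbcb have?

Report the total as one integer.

21

#0=o has no predecessor
#1=o depends on [0:o]
#2=c has no predecessor
#3=c depends on [2:c]
#4=b depends on [3:c]
#5=c depends on [4:b]
#6=b depends on [5:c]
sources: [0:o, 2:c]
N(rest) = Σ N(rest − s) over sources s of rest; N(one piece) = 1:
  size 1 → [1]=1  [6]=1
  size 2 → [0,1]=1  [1,6]=2  [5,6]=1
  size 3 → [0,1,6]=3  [1,5,6]=3  [4,5,6]=1
  size 4 → [0,1,5,6]=6  [1,4,5,6]=4  [3,4,5,6]=1
  size 5 → [0,1,4,5,6]=10  [1,3,4,5,6]=5  [2,3,4,5,6]=1
  first=0(o) contributes 6
  first=2(c) contributes 15
|[w]| = 21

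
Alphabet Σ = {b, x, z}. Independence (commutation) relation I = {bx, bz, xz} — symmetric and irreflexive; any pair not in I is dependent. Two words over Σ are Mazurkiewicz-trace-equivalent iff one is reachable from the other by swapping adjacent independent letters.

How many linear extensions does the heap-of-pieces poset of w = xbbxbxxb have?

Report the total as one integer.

drop 0:x onto floor
drop 1:b onto floor
drop 2:b onto {1:b}
drop 3:x onto {0:x}
drop 4:b onto {2:b}
drop 5:x onto {3:x}
drop 6:x onto {5:x}
drop 7:b onto {4:b}
ground layer = {0:x, 1:b}
drop-orders for the pieces not yet dropped (sum over which currently-grounded one goes next):
  1 to go: {6} 1  {7} 1
  2 to go: {4,7} 1  {5,6} 1  {6,7} 2
  3 to go: {2,4,7} 1  {3,5,6} 1  {4,6,7} 3  {5,6,7} 3
  4 to go: {0,3,5,6} 1  {1,2,4,7} 1  {2,4,6,7} 4  {3,5,6,7} 4  {4,5,6,7} 6
  5 to go: {0,3,5,6,7} 5  {1,2,4,6,7} 5  {2,4,5,6,7} 10  {3,4,5,6,7} 10
  6 to go: {0,3,4,5,6,7} 15  {1,2,4,5,6,7} 15  {2,3,4,5,6,7} 20
  if 0:x drops first: 35 orders
  if 1:b drops first: 35 orders
heap linearizations: 70

70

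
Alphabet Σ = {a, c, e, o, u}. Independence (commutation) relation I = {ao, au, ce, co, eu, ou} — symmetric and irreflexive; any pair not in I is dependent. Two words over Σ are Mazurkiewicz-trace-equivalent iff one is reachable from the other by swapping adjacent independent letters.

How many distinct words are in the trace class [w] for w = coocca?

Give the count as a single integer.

15

0(c) covers ∅
1(o) covers ∅
2(o) covers 1:o
3(c) covers 0:c
4(c) covers 3:c
5(a) covers 4:c
floor of heap: 0:c, 1:o
completions by unplaced set U, small U first (add the entries for U minus each lowest piece of U):
  |U|=1: {2}:1  {5}:1
  |U|=2: {1,2}:1  {2,5}:2  {4,5}:1
  |U|=3: {1,2,5}:3  {2,4,5}:3  {3,4,5}:1
  |U|=4: {0,3,4,5}:1  {1,2,4,5}:6  {2,3,4,5}:4
  start at 0(c): 10
  start at 1(o): 5
sum over floor = 15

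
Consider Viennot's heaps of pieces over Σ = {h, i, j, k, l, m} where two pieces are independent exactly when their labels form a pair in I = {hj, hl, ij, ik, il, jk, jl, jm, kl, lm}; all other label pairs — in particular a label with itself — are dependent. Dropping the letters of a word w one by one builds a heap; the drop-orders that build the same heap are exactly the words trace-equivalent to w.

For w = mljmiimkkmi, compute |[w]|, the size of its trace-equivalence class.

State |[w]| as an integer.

#0=m has no predecessor
#1=l has no predecessor
#2=j has no predecessor
#3=m depends on [0:m]
#4=i depends on [3:m]
#5=i depends on [4:i]
#6=m depends on [5:i]
#7=k depends on [6:m]
#8=k depends on [7:k]
#9=m depends on [8:k]
#10=i depends on [9:m]
sources: [0:m, 1:l, 2:j]
N(rest) = Σ N(rest − s) over sources s of rest; N(one piece) = 1:
  size 1 → [1]=1  [2]=1  [10]=1
  size 2 → [1,2]=2  [1,10]=2  [2,10]=2  [9,10]=1
  size 3 → [1,2,10]=6  [1,9,10]=3  [2,9,10]=3  [8,9,10]=1
  size 4 → [1,2,9,10]=12  [1,8,9,10]=4  [2,8,9,10]=4  [7,8,9,10]=1
  size 5 → [1,2,8,9,10]=20  [1,7,8,9,10]=5  [2,7,8,9,10]=5  [6,7,8,9,10]=1
  size 6 → [1,2,7,8,9,10]=30  [1,6,7,8,9,10]=6  [2,6,7,8,9,10]=6  [5,6,7,8,9,10]=1
  size 7 → [1,2,6,7,8,9,10]=42  [1,5,6,7,8,9,10]=7  [2,5,6,7,8,9,10]=7  [4,5,6,7,8,9,10]=1
  size 8 → [1,2,5,6,7,8,9,10]=56  [1,4,5,6,7,8,9,10]=8  [2,4,5,6,7,8,9,10]=8  [3,4,5,6,7,8,9,10]=1
  size 9 → [0,3,4,5,6,7,8,9,10]=1  [1,2,4,5,6,7,8,9,10]=72  [1,3,4,5,6,7,8,9,10]=9  [2,3,4,5,6,7,8,9,10]=9
  first=0(m) contributes 90
  first=1(l) contributes 10
  first=2(j) contributes 10
|[w]| = 110

110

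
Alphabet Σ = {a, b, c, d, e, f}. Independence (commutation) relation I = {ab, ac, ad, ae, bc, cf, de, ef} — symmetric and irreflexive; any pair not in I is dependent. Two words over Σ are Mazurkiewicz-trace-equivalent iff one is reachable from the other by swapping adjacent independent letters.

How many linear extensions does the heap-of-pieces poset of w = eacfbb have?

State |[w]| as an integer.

12

drop 0:e onto floor
drop 1:a onto floor
drop 2:c onto {0:e}
drop 3:f onto {1:a}
drop 4:b onto {0:e, 3:f}
drop 5:b onto {4:b}
ground layer = {0:e, 1:a}
drop-orders for the pieces not yet dropped (sum over which currently-grounded one goes next):
  1 to go: {2} 1  {5} 1
  2 to go: {2,5} 2  {4,5} 1
  3 to go: {2,4,5} 3  {3,4,5} 1
  4 to go: {0,2,4,5} 3  {1,3,4,5} 1  {2,3,4,5} 4
  if 0:e drops first: 5 orders
  if 1:a drops first: 7 orders
heap linearizations: 12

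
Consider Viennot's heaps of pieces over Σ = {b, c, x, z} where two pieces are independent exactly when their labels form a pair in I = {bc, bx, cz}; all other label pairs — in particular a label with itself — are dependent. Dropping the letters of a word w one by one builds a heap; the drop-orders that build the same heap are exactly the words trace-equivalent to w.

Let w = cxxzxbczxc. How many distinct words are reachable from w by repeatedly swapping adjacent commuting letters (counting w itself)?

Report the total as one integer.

piece 0:c — minimal
piece 1:x rests on {0:c}
piece 2:x rests on {1:x}
piece 3:z rests on {2:x}
piece 4:x rests on {3:z}
piece 5:b rests on {3:z}
piece 6:c rests on {4:x}
piece 7:z rests on {4:x, 5:b}
piece 8:x rests on {6:c, 7:z}
piece 9:c rests on {8:x}
minimal pieces: {0:c}
ways to finish when only these pieces remain (= sum over removing one remaining piece with nothing left below it):
  1 left: {9}→1
  2 left: {8,9}→1
  3 left: {6,8,9}→1  {7,8,9}→1
  4 left: {5,7,8,9}→1  {6,7,8,9}→2
  5 left: {4,6,7,8,9}→2  {5,6,7,8,9}→3
  6 left: {4,5,6,7,8,9}→5
  7 left: {3,4,5,6,7,8,9}→5
  8 left: {2,3,4,5,6,7,8,9}→5
  placing 0:c first → 5 extensions

5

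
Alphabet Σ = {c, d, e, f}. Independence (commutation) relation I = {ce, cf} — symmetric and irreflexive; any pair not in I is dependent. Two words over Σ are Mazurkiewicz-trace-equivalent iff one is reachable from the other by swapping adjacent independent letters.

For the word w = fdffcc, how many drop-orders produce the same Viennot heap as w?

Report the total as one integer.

drop 0:f onto floor
drop 1:d onto {0:f}
drop 2:f onto {1:d}
drop 3:f onto {2:f}
drop 4:c onto {1:d}
drop 5:c onto {4:c}
ground layer = {0:f}
drop-orders for the pieces not yet dropped (sum over which currently-grounded one goes next):
  1 to go: {3} 1  {5} 1
  2 to go: {2,3} 1  {3,5} 2  {4,5} 1
  3 to go: {2,3,5} 3  {3,4,5} 3
  4 to go: {2,3,4,5} 6
  if 0:f drops first: 6 orders

6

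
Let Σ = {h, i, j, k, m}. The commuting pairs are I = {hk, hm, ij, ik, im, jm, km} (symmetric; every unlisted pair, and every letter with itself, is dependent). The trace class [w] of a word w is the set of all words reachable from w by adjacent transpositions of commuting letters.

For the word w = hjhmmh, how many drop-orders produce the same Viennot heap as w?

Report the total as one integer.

piece 0:h — minimal
piece 1:j rests on {0:h}
piece 2:h rests on {1:j}
piece 3:m — minimal
piece 4:m rests on {3:m}
piece 5:h rests on {2:h}
minimal pieces: {0:h, 3:m}
ways to finish when only these pieces remain (= sum over removing one remaining piece with nothing left below it):
  1 left: {4}→1  {5}→1
  2 left: {2,5}→1  {3,4}→1  {4,5}→2
  3 left: {1,2,5}→1  {2,4,5}→3  {3,4,5}→3
  4 left: {0,1,2,5}→1  {1,2,4,5}→4  {2,3,4,5}→6
  placing 0:h first → 10 extensions
  placing 3:m first → 5 extensions
total linear extensions = 15

15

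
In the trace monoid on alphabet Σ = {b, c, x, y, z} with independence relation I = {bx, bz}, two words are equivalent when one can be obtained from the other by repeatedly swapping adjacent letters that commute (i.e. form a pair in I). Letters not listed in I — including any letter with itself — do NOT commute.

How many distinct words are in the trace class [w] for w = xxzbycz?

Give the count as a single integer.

0(x) covers ∅
1(x) covers 0:x
2(z) covers 1:x
3(b) covers ∅
4(y) covers 2:z, 3:b
5(c) covers 4:y
6(z) covers 5:c
floor of heap: 0:x, 3:b
completions by unplaced set U, small U first (add the entries for U minus each lowest piece of U):
  |U|=1: {6}:1
  |U|=2: {5,6}:1
  |U|=3: {4,5,6}:1
  |U|=4: {2,4,5,6}:1  {3,4,5,6}:1
  |U|=5: {1,2,4,5,6}:1  {2,3,4,5,6}:2
  start at 0(x): 3
  start at 3(b): 1
sum over floor = 4

4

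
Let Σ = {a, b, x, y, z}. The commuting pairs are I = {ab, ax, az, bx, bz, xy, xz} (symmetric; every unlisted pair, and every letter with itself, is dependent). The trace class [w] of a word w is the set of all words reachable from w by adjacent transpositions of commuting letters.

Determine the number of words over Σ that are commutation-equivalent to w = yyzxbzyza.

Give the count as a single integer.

54

drop 0:y onto floor
drop 1:y onto {0:y}
drop 2:z onto {1:y}
drop 3:x onto floor
drop 4:b onto {1:y}
drop 5:z onto {2:z}
drop 6:y onto {4:b, 5:z}
drop 7:z onto {6:y}
drop 8:a onto {6:y}
ground layer = {0:y, 3:x}
drop-orders for the pieces not yet dropped (sum over which currently-grounded one goes next):
  1 to go: {3} 1  {7} 1  {8} 1
  2 to go: {3,7} 2  {3,8} 2  {7,8} 2
  3 to go: {3,7,8} 6  {6,7,8} 2
  4 to go: {3,6,7,8} 8  {4,6,7,8} 2  {5,6,7,8} 2
  5 to go: {2,5,6,7,8} 2  {3,4,6,7,8} 10  {3,5,6,7,8} 10  {4,5,6,7,8} 4
  6 to go: {2,3,5,6,7,8} 12  {2,4,5,6,7,8} 6  {3,4,5,6,7,8} 24
  7 to go: {1,2,4,5,6,7,8} 6  {2,3,4,5,6,7,8} 42
  if 0:y drops first: 48 orders
  if 3:x drops first: 6 orders
heap linearizations: 54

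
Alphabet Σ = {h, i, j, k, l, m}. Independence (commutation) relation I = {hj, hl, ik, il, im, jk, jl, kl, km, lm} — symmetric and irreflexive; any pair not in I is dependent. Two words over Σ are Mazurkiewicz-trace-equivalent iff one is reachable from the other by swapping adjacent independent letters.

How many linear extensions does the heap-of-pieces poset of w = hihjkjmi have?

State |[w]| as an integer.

24

#0=h has no predecessor
#1=i depends on [0:h]
#2=h depends on [1:i]
#3=j depends on [1:i]
#4=k depends on [2:h]
#5=j depends on [3:j]
#6=m depends on [2:h, 5:j]
#7=i depends on [2:h, 5:j]
sources: [0:h]
N(rest) = Σ N(rest − s) over sources s of rest; N(one piece) = 1:
  size 1 → [4]=1  [6]=1  [7]=1
  size 2 → [4,6]=2  [4,7]=2  [6,7]=2
  size 3 → [4,6,7]=6  [5,6,7]=2
  size 4 → [2,4,6,7]=6  [3,5,6,7]=2  [4,5,6,7]=8
  size 5 → [2,4,5,6,7]=14  [3,4,5,6,7]=10
  size 6 → [2,3,4,5,6,7]=24
  first=0(h) contributes 24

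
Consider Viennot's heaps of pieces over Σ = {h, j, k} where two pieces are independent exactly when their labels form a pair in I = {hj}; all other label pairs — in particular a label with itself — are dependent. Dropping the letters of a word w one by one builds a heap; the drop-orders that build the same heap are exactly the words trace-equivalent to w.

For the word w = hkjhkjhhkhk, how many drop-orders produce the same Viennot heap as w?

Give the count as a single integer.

6

piece 0:h — minimal
piece 1:k rests on {0:h}
piece 2:j rests on {1:k}
piece 3:h rests on {1:k}
piece 4:k rests on {2:j, 3:h}
piece 5:j rests on {4:k}
piece 6:h rests on {4:k}
piece 7:h rests on {6:h}
piece 8:k rests on {5:j, 7:h}
piece 9:h rests on {8:k}
piece 10:k rests on {9:h}
minimal pieces: {0:h}
ways to finish when only these pieces remain (= sum over removing one remaining piece with nothing left below it):
  1 left: {10}→1
  2 left: {9,10}→1
  3 left: {8,9,10}→1
  4 left: {5,8,9,10}→1  {7,8,9,10}→1
  5 left: {5,7,8,9,10}→2  {6,7,8,9,10}→1
  6 left: {5,6,7,8,9,10}→3
  7 left: {4,5,6,7,8,9,10}→3
  8 left: {2,4,5,6,7,8,9,10}→3  {3,4,5,6,7,8,9,10}→3
  9 left: {2,3,4,5,6,7,8,9,10}→6
  placing 0:h first → 6 extensions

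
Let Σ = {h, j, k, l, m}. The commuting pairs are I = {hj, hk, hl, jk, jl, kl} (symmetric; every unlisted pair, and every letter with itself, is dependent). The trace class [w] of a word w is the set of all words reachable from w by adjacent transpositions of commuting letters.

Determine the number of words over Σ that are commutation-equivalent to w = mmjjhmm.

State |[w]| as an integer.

drop 0:m onto floor
drop 1:m onto {0:m}
drop 2:j onto {1:m}
drop 3:j onto {2:j}
drop 4:h onto {1:m}
drop 5:m onto {3:j, 4:h}
drop 6:m onto {5:m}
ground layer = {0:m}
drop-orders for the pieces not yet dropped (sum over which currently-grounded one goes next):
  1 to go: {6} 1
  2 to go: {5,6} 1
  3 to go: {3,5,6} 1  {4,5,6} 1
  4 to go: {2,3,5,6} 1  {3,4,5,6} 2
  5 to go: {2,3,4,5,6} 3
  if 0:m drops first: 3 orders

3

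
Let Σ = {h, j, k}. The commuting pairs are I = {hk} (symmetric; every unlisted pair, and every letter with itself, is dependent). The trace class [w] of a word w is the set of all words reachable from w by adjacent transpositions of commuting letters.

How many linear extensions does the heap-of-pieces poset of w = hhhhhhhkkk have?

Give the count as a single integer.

piece 0:h — minimal
piece 1:h rests on {0:h}
piece 2:h rests on {1:h}
piece 3:h rests on {2:h}
piece 4:h rests on {3:h}
piece 5:h rests on {4:h}
piece 6:h rests on {5:h}
piece 7:k — minimal
piece 8:k rests on {7:k}
piece 9:k rests on {8:k}
minimal pieces: {0:h, 7:k}
ways to finish when only these pieces remain (= sum over removing one remaining piece with nothing left below it):
  1 left: {6}→1  {9}→1
  2 left: {5,6}→1  {6,9}→2  {8,9}→1
  3 left: {4,5,6}→1  {5,6,9}→3  {6,8,9}→3  {7,8,9}→1
  4 left: {3,4,5,6}→1  {4,5,6,9}→4  {5,6,8,9}→6  {6,7,8,9}→4
  5 left: {2,3,4,5,6}→1  {3,4,5,6,9}→5  {4,5,6,8,9}→10  {5,6,7,8,9}→10
  6 left: {1,2,3,4,5,6}→1  {2,3,4,5,6,9}→6  {3,4,5,6,8,9}→15  {4,5,6,7,8,9}→20
  7 left: {0,1,2,3,4,5,6}→1  {1,2,3,4,5,6,9}→7  {2,3,4,5,6,8,9}→21  {3,4,5,6,7,8,9}→35
  8 left: {0,1,2,3,4,5,6,9}→8  {1,2,3,4,5,6,8,9}→28  {2,3,4,5,6,7,8,9}→56
  placing 0:h first → 84 extensions
  placing 7:k first → 36 extensions
total linear extensions = 120

120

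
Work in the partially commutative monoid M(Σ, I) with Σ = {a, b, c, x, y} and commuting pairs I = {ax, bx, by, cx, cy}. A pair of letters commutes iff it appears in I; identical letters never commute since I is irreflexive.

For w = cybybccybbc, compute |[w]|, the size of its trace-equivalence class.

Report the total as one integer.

drop 0:c onto floor
drop 1:y onto floor
drop 2:b onto {0:c}
drop 3:y onto {1:y}
drop 4:b onto {2:b}
drop 5:c onto {4:b}
drop 6:c onto {5:c}
drop 7:y onto {3:y}
drop 8:b onto {6:c}
drop 9:b onto {8:b}
drop 10:c onto {9:b}
ground layer = {0:c, 1:y}
drop-orders for the pieces not yet dropped (sum over which currently-grounded one goes next):
  1 to go: {7} 1  {10} 1
  2 to go: {3,7} 1  {7,10} 2  {9,10} 1
  3 to go: {1,3,7} 1  {3,7,10} 3  {7,9,10} 3  {8,9,10} 1
  4 to go: {1,3,7,10} 4  {3,7,9,10} 6  {6,8,9,10} 1  {7,8,9,10} 4
  5 to go: {1,3,7,9,10} 10  {3,7,8,9,10} 10  {5,6,8,9,10} 1  {6,7,8,9,10} 5
  6 to go: {1,3,7,8,9,10} 20  {3,6,7,8,9,10} 15  {4,5,6,8,9,10} 1  {5,6,7,8,9,10} 6
  7 to go: {1,3,6,7,8,9,10} 35  {2,4,5,6,8,9,10} 1  {3,5,6,7,8,9,10} 21  {4,5,6,7,8,9,10} 7
  8 to go: {0,2,4,5,6,8,9,10} 1  {1,3,5,6,7,8,9,10} 56  {2,4,5,6,7,8,9,10} 8  {3,4,5,6,7,8,9,10} 28
  9 to go: {0,2,4,5,6,7,8,9,10} 9  {1,3,4,5,6,7,8,9,10} 84  {2,3,4,5,6,7,8,9,10} 36
  if 0:c drops first: 120 orders
  if 1:y drops first: 45 orders
heap linearizations: 165

165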